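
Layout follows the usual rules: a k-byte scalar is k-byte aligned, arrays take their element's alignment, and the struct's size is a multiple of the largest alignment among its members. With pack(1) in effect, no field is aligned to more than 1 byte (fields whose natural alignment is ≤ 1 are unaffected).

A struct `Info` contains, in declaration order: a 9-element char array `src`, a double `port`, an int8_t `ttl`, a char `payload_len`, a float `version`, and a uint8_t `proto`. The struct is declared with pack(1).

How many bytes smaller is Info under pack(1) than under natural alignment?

16

natural layout:
  @0: src [9B, align 1] → 9
  +7 pad (align 8)
  @16: port [8B, align 8] → 24
  @24: ttl [1B, align 1] → 25
  @25: payload_len [1B, align 1] → 26
  +2 pad (align 4)
  @28: version [4B, align 4] → 32
  @32: proto [1B, align 1] → 33
  +7 tail pad (align 8)
  size 40, align 8
packed(1) layout:
  @0: src [9B, align 1] → 9
  @9: port [8B, align 1] → 17
  @17: ttl [1B, align 1] → 18
  @18: payload_len [1B, align 1] → 19
  @19: version [4B, align 1] → 23
  @23: proto [1B, align 1] → 24
  size 24, align 1
40 − 24 = 16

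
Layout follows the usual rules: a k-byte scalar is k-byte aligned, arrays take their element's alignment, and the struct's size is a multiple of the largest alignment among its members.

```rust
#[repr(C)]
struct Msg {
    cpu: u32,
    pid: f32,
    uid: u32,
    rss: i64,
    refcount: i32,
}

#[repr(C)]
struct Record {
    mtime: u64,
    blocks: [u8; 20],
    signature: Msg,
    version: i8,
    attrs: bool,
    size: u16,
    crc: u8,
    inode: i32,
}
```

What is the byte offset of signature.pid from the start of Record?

36

Msg: cpu at 0 (size 4, align 4) → ends 4; pid at 4 (size 4, align 4) → ends 8; uid at 8 (size 4, align 4) → ends 12; pad 4 to align 8 for rss; rss at 16 (size 8, align 8) → ends 24; refcount at 24 (size 4, align 4) → ends 28; tail pad 4 to reach multiple of 8; total 32 bytes, alignment 8
mtime at 0 (size 8, align 8) → ends 8
blocks at 8 (size 20, align 1) → ends 28
pad 4 to align 8 for signature
signature at 32 (size 32, align 8) → ends 64
within Msg: pid at 4
32 + 4 = 36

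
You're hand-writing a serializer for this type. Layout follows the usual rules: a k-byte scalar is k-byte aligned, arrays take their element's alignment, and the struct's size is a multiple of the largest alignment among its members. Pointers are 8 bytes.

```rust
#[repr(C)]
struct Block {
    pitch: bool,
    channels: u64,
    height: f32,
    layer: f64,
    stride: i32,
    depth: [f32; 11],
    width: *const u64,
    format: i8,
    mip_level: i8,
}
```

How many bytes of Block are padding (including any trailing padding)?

@0: pitch [1B, align 1] → 1
+7 pad (align 8)
@8: channels [8B, align 8] → 16
@16: height [4B, align 4] → 20
+4 pad (align 8)
@24: layer [8B, align 8] → 32
@32: stride [4B, align 4] → 36
@36: depth [44B, align 4] → 80
@80: width [8B, align 8] → 88
@88: format [1B, align 1] → 89
@89: mip_level [1B, align 1] → 90
+6 tail pad (align 8)
size 96, align 8
data bytes 79, size 96 → padding 17

17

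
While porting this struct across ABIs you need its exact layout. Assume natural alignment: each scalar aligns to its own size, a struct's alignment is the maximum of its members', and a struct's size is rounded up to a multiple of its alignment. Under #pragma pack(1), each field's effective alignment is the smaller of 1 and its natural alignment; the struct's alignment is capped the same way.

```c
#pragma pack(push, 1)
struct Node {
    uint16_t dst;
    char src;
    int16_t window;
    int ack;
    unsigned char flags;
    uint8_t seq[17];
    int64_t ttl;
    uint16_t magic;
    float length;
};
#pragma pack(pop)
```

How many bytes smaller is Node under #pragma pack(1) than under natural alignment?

natural layout:
  dst at 0 (size 2, align 2) → ends 2
  src at 2 (size 1, align 1) → ends 3
  pad 1 to align 2 for window
  window at 4 (size 2, align 2) → ends 6
  pad 2 to align 4 for ack
  ack at 8 (size 4, align 4) → ends 12
  flags at 12 (size 1, align 1) → ends 13
  seq at 13 (size 17, align 1) → ends 30
  pad 2 to align 8 for ttl
  ttl at 32 (size 8, align 8) → ends 40
  magic at 40 (size 2, align 2) → ends 42
  pad 2 to align 4 for length
  length at 44 (size 4, align 4) → ends 48
  total 48 bytes, alignment 8
packed(1) layout:
  dst at 0 (size 2, align 1) → ends 2
  src at 2 (size 1, align 1) → ends 3
  window at 3 (size 2, align 1) → ends 5
  ack at 5 (size 4, align 1) → ends 9
  flags at 9 (size 1, align 1) → ends 10
  seq at 10 (size 17, align 1) → ends 27
  ttl at 27 (size 8, align 1) → ends 35
  magic at 35 (size 2, align 1) → ends 37
  length at 37 (size 4, align 1) → ends 41
  total 41 bytes, alignment 1
48 − 41 = 7

7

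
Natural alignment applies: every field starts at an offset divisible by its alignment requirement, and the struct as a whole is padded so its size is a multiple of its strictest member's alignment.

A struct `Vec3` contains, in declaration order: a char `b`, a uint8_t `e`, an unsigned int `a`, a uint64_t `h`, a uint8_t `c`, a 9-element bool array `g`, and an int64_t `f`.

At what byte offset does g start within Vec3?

0..1  b  (1B, 1-aligned)
1..2  e  (1B, 1-aligned)
2..4  -- padding (2B)
4..8  a  (4B, 4-aligned)
8..16  h  (8B, 8-aligned)
16..17  c  (1B, 1-aligned)
17..26  g  (9B, 1-aligned)

17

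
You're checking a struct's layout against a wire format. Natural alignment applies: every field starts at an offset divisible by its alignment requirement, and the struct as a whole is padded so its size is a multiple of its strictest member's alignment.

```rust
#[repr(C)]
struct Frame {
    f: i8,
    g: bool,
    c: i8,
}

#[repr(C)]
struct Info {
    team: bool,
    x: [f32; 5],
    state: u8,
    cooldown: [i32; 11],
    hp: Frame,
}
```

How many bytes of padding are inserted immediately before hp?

0

Frame: @0: f [1B, align 1] → 1; @1: g [1B, align 1] → 2; @2: c [1B, align 1] → 3; size 3, align 1
@0: team [1B, align 1] → 1
+3 pad (align 4)
@4: x [20B, align 4] → 24
@24: state [1B, align 1] → 25
+3 pad (align 4)
@28: cooldown [44B, align 4] → 72
@72: hp [3B, align 1] → 75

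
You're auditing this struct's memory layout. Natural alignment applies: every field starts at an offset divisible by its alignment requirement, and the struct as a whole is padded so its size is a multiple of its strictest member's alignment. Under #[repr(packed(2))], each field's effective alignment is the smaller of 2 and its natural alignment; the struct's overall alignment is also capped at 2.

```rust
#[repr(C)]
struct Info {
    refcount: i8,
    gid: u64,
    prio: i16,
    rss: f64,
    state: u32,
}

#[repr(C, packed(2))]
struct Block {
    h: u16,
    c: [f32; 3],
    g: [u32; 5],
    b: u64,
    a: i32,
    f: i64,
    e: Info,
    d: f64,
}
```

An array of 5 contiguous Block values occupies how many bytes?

Info: @0: refcount [1B, align 1] → 1; +7 pad (align 8); @8: gid [8B, align 8] → 16; @16: prio [2B, align 2] → 18; +6 pad (align 8); @24: rss [8B, align 8] → 32; @32: state [4B, align 4] → 36; +4 tail pad (align 8); size 40, align 8
@0: h [2B, align 2] → 2
@2: c [12B, align 2] → 14
@14: g [20B, align 2] → 34
@34: b [8B, align 2] → 42
@42: a [4B, align 2] → 46
@46: f [8B, align 2] → 54
@54: e [40B, align 2] → 94
@94: d [8B, align 2] → 102
size 102, align 2
array of 5: 5 × 102 = 510

510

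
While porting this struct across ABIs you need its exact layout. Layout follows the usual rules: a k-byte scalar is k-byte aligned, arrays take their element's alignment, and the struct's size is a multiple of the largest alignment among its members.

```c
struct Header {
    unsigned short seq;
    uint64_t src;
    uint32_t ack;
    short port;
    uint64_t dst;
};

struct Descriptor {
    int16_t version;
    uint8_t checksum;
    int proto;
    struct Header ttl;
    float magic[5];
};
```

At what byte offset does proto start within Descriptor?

4

Header: 0..2  seq  (2B, 2-aligned); 2..8  -- padding (6B); 8..16  src  (8B, 8-aligned); 16..20  ack  (4B, 4-aligned); 20..22  port  (2B, 2-aligned); 22..24  -- padding (2B); 24..32  dst  (8B, 8-aligned); sizeof = 32, alignof = 8
0..2  version  (2B, 2-aligned)
2..3  checksum  (1B, 1-aligned)
3..4  -- padding (1B)
4..8  proto  (4B, 4-aligned)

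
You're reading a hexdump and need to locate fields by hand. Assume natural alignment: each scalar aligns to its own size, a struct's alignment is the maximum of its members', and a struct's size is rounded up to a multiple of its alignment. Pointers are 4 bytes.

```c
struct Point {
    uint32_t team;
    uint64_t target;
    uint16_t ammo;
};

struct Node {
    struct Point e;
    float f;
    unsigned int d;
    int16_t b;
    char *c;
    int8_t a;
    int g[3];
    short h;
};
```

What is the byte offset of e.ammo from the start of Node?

Point: 0..4  team  (4B, 4-aligned); 4..8  -- padding (4B); 8..16  target  (8B, 8-aligned); 16..18  ammo  (2B, 2-aligned); 18..24  -- tail padding (6B); sizeof = 24, alignof = 8
0..24  e  (24B, 8-aligned)
within Point: ammo at 16
0 + 16 = 16

16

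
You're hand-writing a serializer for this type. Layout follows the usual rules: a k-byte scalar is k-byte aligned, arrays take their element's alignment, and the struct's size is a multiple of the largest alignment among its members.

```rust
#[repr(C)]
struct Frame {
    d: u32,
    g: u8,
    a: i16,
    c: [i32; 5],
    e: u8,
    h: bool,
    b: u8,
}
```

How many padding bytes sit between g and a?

d at 0 (size 4, align 4) → ends 4
g at 4 (size 1, align 1) → ends 5
pad 1 to align 2 for a
a at 6 (size 2, align 2) → ends 8

1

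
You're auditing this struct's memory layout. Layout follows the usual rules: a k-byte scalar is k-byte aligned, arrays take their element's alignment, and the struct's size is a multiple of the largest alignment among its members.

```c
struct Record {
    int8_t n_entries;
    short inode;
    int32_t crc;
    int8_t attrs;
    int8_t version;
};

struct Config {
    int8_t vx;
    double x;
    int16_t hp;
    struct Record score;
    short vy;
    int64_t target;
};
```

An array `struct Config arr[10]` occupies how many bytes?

Record: 0..1  n_entries  (1B, 1-aligned); 1..2  -- padding (1B); 2..4  inode  (2B, 2-aligned); 4..8  crc  (4B, 4-aligned); 8..9  attrs  (1B, 1-aligned); 9..10  version  (1B, 1-aligned); 10..12  -- tail padding (2B); sizeof = 12, alignof = 4
0..1  vx  (1B, 1-aligned)
1..8  -- padding (7B)
8..16  x  (8B, 8-aligned)
16..18  hp  (2B, 2-aligned)
18..20  -- padding (2B)
20..32  score  (12B, 4-aligned)
32..34  vy  (2B, 2-aligned)
34..40  -- padding (6B)
40..48  target  (8B, 8-aligned)
sizeof = 48, alignof = 8
array of 10: 10 × 48 = 480

480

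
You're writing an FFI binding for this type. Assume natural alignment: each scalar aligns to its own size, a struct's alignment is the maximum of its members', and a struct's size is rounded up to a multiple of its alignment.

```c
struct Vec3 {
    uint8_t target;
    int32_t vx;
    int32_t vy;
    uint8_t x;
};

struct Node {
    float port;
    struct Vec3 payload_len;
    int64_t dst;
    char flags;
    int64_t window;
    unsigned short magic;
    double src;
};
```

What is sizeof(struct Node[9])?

Vec3: @0: target [1B, align 1] → 1; +3 pad (align 4); @4: vx [4B, align 4] → 8; @8: vy [4B, align 4] → 12; @12: x [1B, align 1] → 13; +3 tail pad (align 4); size 16, align 4
@0: port [4B, align 4] → 4
@4: payload_len [16B, align 4] → 20
+4 pad (align 8)
@24: dst [8B, align 8] → 32
@32: flags [1B, align 1] → 33
+7 pad (align 8)
@40: window [8B, align 8] → 48
@48: magic [2B, align 2] → 50
+6 pad (align 8)
@56: src [8B, align 8] → 64
size 64, align 8
array of 9: 9 × 64 = 576

576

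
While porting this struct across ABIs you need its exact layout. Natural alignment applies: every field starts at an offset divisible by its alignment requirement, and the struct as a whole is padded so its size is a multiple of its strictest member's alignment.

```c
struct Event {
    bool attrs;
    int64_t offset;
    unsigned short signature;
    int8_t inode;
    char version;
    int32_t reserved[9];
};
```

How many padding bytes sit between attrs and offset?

7

0..1  attrs  (1B, 1-aligned)
1..8  -- padding (7B)
8..16  offset  (8B, 8-aligned)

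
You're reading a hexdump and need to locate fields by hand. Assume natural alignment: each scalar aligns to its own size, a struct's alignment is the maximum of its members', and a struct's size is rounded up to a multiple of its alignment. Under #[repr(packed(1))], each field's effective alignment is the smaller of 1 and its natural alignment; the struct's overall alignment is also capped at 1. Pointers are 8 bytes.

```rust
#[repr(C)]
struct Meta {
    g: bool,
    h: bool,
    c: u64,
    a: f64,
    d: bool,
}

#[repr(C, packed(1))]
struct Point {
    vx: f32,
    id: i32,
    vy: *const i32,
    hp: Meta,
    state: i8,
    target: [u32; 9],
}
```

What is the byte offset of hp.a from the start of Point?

32

Meta: 0..1  g  (1B, 1-aligned); 1..2  h  (1B, 1-aligned); 2..8  -- padding (6B); 8..16  c  (8B, 8-aligned); 16..24  a  (8B, 8-aligned); 24..25  d  (1B, 1-aligned); 25..32  -- tail padding (7B); sizeof = 32, alignof = 8
0..4  vx  (4B, 1-aligned)
4..8  id  (4B, 1-aligned)
8..16  vy  (8B, 1-aligned)
16..48  hp  (32B, 1-aligned)
within Meta: a at 16
16 + 16 = 32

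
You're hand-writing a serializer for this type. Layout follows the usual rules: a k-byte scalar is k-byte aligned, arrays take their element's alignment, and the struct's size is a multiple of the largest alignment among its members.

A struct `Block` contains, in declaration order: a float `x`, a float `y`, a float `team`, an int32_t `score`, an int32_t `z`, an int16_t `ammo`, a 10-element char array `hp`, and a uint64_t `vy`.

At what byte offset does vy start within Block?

0..4  x  (4B, 4-aligned)
4..8  y  (4B, 4-aligned)
8..12  team  (4B, 4-aligned)
12..16  score  (4B, 4-aligned)
16..20  z  (4B, 4-aligned)
20..22  ammo  (2B, 2-aligned)
22..32  hp  (10B, 1-aligned)
32..40  vy  (8B, 8-aligned)

32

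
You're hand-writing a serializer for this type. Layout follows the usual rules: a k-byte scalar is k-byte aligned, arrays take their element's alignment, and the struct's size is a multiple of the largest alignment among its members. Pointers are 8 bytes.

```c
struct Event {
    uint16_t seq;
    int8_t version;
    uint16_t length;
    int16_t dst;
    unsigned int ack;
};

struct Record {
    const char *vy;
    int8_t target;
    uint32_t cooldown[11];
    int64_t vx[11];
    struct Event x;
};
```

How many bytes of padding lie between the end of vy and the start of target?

0

Event: seq at 0 (size 2, align 2) → ends 2; version at 2 (size 1, align 1) → ends 3; pad 1 to align 2 for length; length at 4 (size 2, align 2) → ends 6; dst at 6 (size 2, align 2) → ends 8; ack at 8 (size 4, align 4) → ends 12; total 12 bytes, alignment 4
vy at 0 (size 8, align 8) → ends 8
target at 8 (size 1, align 1) → ends 9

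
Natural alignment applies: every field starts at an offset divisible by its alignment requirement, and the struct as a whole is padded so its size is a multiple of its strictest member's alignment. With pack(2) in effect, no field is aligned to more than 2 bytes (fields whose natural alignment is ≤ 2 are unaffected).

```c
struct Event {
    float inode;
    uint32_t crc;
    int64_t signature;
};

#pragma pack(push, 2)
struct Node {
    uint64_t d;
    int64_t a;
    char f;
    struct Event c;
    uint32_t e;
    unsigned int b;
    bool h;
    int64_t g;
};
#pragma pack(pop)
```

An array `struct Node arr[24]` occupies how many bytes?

1248

Event: inode at 0 (size 4, align 4) → ends 4; crc at 4 (size 4, align 4) → ends 8; signature at 8 (size 8, align 8) → ends 16; total 16 bytes, alignment 8
d at 0 (size 8, align 2) → ends 8
a at 8 (size 8, align 2) → ends 16
f at 16 (size 1, align 1) → ends 17
pad 1 to align 2 for c
c at 18 (size 16, align 2) → ends 34
e at 34 (size 4, align 2) → ends 38
b at 38 (size 4, align 2) → ends 42
h at 42 (size 1, align 1) → ends 43
pad 1 to align 2 for g
g at 44 (size 8, align 2) → ends 52
total 52 bytes, alignment 2
array of 24: 24 × 52 = 1248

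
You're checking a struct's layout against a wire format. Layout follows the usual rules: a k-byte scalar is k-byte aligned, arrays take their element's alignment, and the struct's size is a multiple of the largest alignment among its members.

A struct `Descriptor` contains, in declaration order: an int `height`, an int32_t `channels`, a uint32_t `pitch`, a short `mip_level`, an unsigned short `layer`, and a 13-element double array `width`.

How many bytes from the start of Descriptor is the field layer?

14

@0: height [4B, align 4] → 4
@4: channels [4B, align 4] → 8
@8: pitch [4B, align 4] → 12
@12: mip_level [2B, align 2] → 14
@14: layer [2B, align 2] → 16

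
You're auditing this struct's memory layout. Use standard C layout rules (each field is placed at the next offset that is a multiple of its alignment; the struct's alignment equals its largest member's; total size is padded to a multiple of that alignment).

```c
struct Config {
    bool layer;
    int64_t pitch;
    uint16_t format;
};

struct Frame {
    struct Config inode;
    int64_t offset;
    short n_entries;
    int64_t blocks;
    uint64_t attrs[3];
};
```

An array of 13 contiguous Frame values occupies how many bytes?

Config: 0..1  layer  (1B, 1-aligned); 1..8  -- padding (7B); 8..16  pitch  (8B, 8-aligned); 16..18  format  (2B, 2-aligned); 18..24  -- tail padding (6B); sizeof = 24, alignof = 8
0..24  inode  (24B, 8-aligned)
24..32  offset  (8B, 8-aligned)
32..34  n_entries  (2B, 2-aligned)
34..40  -- padding (6B)
40..48  blocks  (8B, 8-aligned)
48..72  attrs  (24B, 8-aligned)
sizeof = 72, alignof = 8
array of 13: 13 × 72 = 936

936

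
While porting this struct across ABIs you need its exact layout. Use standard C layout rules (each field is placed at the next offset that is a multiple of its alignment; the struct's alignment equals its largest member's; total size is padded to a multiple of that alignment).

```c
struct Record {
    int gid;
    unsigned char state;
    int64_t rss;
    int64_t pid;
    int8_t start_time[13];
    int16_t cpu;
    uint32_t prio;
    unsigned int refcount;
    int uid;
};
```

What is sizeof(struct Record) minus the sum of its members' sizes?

gid at 0 (size 4, align 4) → ends 4
state at 4 (size 1, align 1) → ends 5
pad 3 to align 8 for rss
rss at 8 (size 8, align 8) → ends 16
pid at 16 (size 8, align 8) → ends 24
start_time at 24 (size 13, align 1) → ends 37
pad 1 to align 2 for cpu
cpu at 38 (size 2, align 2) → ends 40
prio at 40 (size 4, align 4) → ends 44
refcount at 44 (size 4, align 4) → ends 48
uid at 48 (size 4, align 4) → ends 52
tail pad 4 to reach multiple of 8
total 56 bytes, alignment 8
data bytes 48, size 56 → padding 8

8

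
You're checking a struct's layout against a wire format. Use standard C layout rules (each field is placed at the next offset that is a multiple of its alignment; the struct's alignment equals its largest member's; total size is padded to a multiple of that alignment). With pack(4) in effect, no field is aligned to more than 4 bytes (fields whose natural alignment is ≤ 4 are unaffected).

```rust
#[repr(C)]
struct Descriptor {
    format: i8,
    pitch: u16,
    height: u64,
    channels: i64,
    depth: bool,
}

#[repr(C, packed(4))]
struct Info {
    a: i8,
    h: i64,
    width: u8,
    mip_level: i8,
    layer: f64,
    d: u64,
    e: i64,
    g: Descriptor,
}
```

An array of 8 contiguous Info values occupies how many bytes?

576

Descriptor: @0: format [1B, align 1] → 1; +1 pad (align 2); @2: pitch [2B, align 2] → 4; +4 pad (align 8); @8: height [8B, align 8] → 16; @16: channels [8B, align 8] → 24; @24: depth [1B, align 1] → 25; +7 tail pad (align 8); size 32, align 8
@0: a [1B, align 1] → 1
+3 pad (align 4)
@4: h [8B, align 4] → 12
@12: width [1B, align 1] → 13
@13: mip_level [1B, align 1] → 14
+2 pad (align 4)
@16: layer [8B, align 4] → 24
@24: d [8B, align 4] → 32
@32: e [8B, align 4] → 40
@40: g [32B, align 4] → 72
size 72, align 4
array of 8: 8 × 72 = 576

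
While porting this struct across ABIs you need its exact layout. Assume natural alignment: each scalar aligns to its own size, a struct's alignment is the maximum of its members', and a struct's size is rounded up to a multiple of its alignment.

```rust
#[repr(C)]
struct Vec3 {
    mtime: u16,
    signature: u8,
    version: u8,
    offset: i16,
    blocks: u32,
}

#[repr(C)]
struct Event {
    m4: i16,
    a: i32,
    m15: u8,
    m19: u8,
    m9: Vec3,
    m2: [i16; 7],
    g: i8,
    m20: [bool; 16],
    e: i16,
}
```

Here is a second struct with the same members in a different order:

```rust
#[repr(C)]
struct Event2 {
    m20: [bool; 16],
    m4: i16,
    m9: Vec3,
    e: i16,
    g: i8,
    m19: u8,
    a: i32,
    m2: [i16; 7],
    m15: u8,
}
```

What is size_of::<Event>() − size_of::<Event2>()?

4

Vec3: 0..2  mtime  (2B, 2-aligned); 2..3  signature  (1B, 1-aligned); 3..4  version  (1B, 1-aligned); 4..6  offset  (2B, 2-aligned); 6..8  -- padding (2B); 8..12  blocks  (4B, 4-aligned); sizeof = 12, alignof = 4
0..2  m4  (2B, 2-aligned)
2..4  -- padding (2B)
4..8  a  (4B, 4-aligned)
8..9  m15  (1B, 1-aligned)
9..10  m19  (1B, 1-aligned)
10..12  -- padding (2B)
12..24  m9  (12B, 4-aligned)
24..38  m2  (14B, 2-aligned)
38..39  g  (1B, 1-aligned)
39..55  m20  (16B, 1-aligned)
55..56  -- padding (1B)
56..58  e  (2B, 2-aligned)
58..60  -- tail padding (2B)
sizeof = 60, alignof = 4
— Event2 —
0..16  m20  (16B, 1-aligned)
16..18  m4  (2B, 2-aligned)
18..20  -- padding (2B)
20..32  m9  (12B, 4-aligned)
32..34  e  (2B, 2-aligned)
34..35  g  (1B, 1-aligned)
35..36  m19  (1B, 1-aligned)
36..40  a  (4B, 4-aligned)
40..54  m2  (14B, 2-aligned)
54..55  m15  (1B, 1-aligned)
55..56  -- tail padding (1B)
sizeof = 56, alignof = 4
60 − 56 = 4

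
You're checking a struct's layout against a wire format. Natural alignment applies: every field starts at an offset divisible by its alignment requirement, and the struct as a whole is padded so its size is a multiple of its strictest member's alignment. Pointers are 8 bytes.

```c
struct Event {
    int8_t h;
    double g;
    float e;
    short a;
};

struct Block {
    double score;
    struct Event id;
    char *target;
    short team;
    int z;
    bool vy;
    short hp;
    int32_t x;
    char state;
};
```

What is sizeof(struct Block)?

64 bytes

Event: h at 0 (size 1, align 1) → ends 1; pad 7 to align 8 for g; g at 8 (size 8, align 8) → ends 16; e at 16 (size 4, align 4) → ends 20; a at 20 (size 2, align 2) → ends 22; tail pad 2 to reach multiple of 8; total 24 bytes, alignment 8
score at 0 (size 8, align 8) → ends 8
id at 8 (size 24, align 8) → ends 32
target at 32 (size 8, align 8) → ends 40
team at 40 (size 2, align 2) → ends 42
pad 2 to align 4 for z
z at 44 (size 4, align 4) → ends 48
vy at 48 (size 1, align 1) → ends 49
pad 1 to align 2 for hp
hp at 50 (size 2, align 2) → ends 52
x at 52 (size 4, align 4) → ends 56
state at 56 (size 1, align 1) → ends 57
tail pad 7 to reach multiple of 8
total 64 bytes, alignment 8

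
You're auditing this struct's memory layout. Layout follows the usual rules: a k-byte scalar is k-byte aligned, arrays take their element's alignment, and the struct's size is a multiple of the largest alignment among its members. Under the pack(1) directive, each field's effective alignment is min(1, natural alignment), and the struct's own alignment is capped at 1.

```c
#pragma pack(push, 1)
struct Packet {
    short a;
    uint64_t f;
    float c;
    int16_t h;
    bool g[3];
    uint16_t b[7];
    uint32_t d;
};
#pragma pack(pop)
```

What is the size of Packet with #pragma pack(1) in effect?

37

@0: a [2B, align 1] → 2
@2: f [8B, align 1] → 10
@10: c [4B, align 1] → 14
@14: h [2B, align 1] → 16
@16: g [3B, align 1] → 19
@19: b [14B, align 1] → 33
@33: d [4B, align 1] → 37
size 37, align 1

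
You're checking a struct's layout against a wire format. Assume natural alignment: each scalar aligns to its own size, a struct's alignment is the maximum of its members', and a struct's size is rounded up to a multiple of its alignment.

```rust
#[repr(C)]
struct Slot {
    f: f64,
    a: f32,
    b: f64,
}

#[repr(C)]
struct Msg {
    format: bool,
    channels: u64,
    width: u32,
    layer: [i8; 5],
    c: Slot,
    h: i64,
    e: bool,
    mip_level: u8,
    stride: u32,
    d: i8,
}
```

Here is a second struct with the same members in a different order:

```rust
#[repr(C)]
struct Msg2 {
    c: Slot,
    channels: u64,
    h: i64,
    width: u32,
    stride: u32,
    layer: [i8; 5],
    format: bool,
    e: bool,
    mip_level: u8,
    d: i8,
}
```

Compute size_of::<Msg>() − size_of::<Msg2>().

16

Slot: f at 0 (size 8, align 8) → ends 8; a at 8 (size 4, align 4) → ends 12; pad 4 to align 8 for b; b at 16 (size 8, align 8) → ends 24; total 24 bytes, alignment 8
format at 0 (size 1, align 1) → ends 1
pad 7 to align 8 for channels
channels at 8 (size 8, align 8) → ends 16
width at 16 (size 4, align 4) → ends 20
layer at 20 (size 5, align 1) → ends 25
pad 7 to align 8 for c
c at 32 (size 24, align 8) → ends 56
h at 56 (size 8, align 8) → ends 64
e at 64 (size 1, align 1) → ends 65
mip_level at 65 (size 1, align 1) → ends 66
pad 2 to align 4 for stride
stride at 68 (size 4, align 4) → ends 72
d at 72 (size 1, align 1) → ends 73
tail pad 7 to reach multiple of 8
total 80 bytes, alignment 8
— Msg2 —
c at 0 (size 24, align 8) → ends 24
channels at 24 (size 8, align 8) → ends 32
h at 32 (size 8, align 8) → ends 40
width at 40 (size 4, align 4) → ends 44
stride at 44 (size 4, align 4) → ends 48
layer at 48 (size 5, align 1) → ends 53
format at 53 (size 1, align 1) → ends 54
e at 54 (size 1, align 1) → ends 55
mip_level at 55 (size 1, align 1) → ends 56
d at 56 (size 1, align 1) → ends 57
tail pad 7 to reach multiple of 8
total 64 bytes, alignment 8
80 − 64 = 16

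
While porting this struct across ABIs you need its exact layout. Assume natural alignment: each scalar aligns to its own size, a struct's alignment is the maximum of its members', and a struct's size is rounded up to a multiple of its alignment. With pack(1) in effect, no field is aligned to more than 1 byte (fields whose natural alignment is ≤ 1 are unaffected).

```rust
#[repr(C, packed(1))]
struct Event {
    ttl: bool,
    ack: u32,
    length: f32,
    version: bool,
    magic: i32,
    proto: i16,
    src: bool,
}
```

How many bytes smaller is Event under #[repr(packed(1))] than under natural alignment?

7

natural layout:
  @0: ttl [1B, align 1] → 1
  +3 pad (align 4)
  @4: ack [4B, align 4] → 8
  @8: length [4B, align 4] → 12
  @12: version [1B, align 1] → 13
  +3 pad (align 4)
  @16: magic [4B, align 4] → 20
  @20: proto [2B, align 2] → 22
  @22: src [1B, align 1] → 23
  +1 tail pad (align 4)
  size 24, align 4
packed(1) layout:
  @0: ttl [1B, align 1] → 1
  @1: ack [4B, align 1] → 5
  @5: length [4B, align 1] → 9
  @9: version [1B, align 1] → 10
  @10: magic [4B, align 1] → 14
  @14: proto [2B, align 1] → 16
  @16: src [1B, align 1] → 17
  size 17, align 1
24 − 17 = 7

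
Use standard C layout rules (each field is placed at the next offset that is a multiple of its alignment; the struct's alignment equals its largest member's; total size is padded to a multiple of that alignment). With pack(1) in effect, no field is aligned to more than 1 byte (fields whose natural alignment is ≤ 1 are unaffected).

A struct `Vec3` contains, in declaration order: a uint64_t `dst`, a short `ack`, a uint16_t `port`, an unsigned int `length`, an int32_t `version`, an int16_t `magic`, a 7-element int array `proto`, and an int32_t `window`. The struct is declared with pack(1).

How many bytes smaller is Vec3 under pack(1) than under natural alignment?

natural layout:
  0..8  dst  (8B, 8-aligned)
  8..10  ack  (2B, 2-aligned)
  10..12  port  (2B, 2-aligned)
  12..16  length  (4B, 4-aligned)
  16..20  version  (4B, 4-aligned)
  20..22  magic  (2B, 2-aligned)
  22..24  -- padding (2B)
  24..52  proto  (28B, 4-aligned)
  52..56  window  (4B, 4-aligned)
  sizeof = 56, alignof = 8
packed(1) layout:
  0..8  dst  (8B, 1-aligned)
  8..10  ack  (2B, 1-aligned)
  10..12  port  (2B, 1-aligned)
  12..16  length  (4B, 1-aligned)
  16..20  version  (4B, 1-aligned)
  20..22  magic  (2B, 1-aligned)
  22..50  proto  (28B, 1-aligned)
  50..54  window  (4B, 1-aligned)
  sizeof = 54, alignof = 1
56 − 54 = 2

2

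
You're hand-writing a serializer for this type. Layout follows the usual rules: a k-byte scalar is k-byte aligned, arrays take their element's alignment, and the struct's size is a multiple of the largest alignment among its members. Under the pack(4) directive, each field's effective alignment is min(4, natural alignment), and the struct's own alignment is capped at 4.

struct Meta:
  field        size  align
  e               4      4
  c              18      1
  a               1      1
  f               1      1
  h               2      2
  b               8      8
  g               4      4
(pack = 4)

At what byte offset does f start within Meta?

23

0..4  e  (4B, 4-aligned)
4..22  c  (18B, 1-aligned)
22..23  a  (1B, 1-aligned)
23..24  f  (1B, 1-aligned)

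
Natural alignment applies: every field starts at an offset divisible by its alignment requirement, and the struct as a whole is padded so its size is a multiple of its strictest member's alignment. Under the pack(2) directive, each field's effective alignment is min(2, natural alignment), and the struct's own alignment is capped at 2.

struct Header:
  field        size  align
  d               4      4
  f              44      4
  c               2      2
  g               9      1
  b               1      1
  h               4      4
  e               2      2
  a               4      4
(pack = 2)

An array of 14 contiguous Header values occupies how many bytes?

@0: d [4B, align 2] → 4
@4: f [44B, align 2] → 48
@48: c [2B, align 2] → 50
@50: g [9B, align 1] → 59
@59: b [1B, align 1] → 60
@60: h [4B, align 2] → 64
@64: e [2B, align 2] → 66
@66: a [4B, align 2] → 70
size 70, align 2
array of 14: 14 × 70 = 980

980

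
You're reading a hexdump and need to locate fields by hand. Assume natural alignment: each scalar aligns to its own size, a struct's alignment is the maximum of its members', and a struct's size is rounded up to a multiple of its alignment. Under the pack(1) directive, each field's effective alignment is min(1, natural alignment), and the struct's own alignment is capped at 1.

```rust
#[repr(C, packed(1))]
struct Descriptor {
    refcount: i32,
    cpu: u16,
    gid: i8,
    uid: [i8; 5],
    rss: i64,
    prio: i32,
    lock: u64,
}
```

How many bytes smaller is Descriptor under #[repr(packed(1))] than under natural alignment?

natural layout:
  0..4  refcount  (4B, 4-aligned)
  4..6  cpu  (2B, 2-aligned)
  6..7  gid  (1B, 1-aligned)
  7..12  uid  (5B, 1-aligned)
  12..16  -- padding (4B)
  16..24  rss  (8B, 8-aligned)
  24..28  prio  (4B, 4-aligned)
  28..32  -- padding (4B)
  32..40  lock  (8B, 8-aligned)
  sizeof = 40, alignof = 8
packed(1) layout:
  0..4  refcount  (4B, 1-aligned)
  4..6  cpu  (2B, 1-aligned)
  6..7  gid  (1B, 1-aligned)
  7..12  uid  (5B, 1-aligned)
  12..20  rss  (8B, 1-aligned)
  20..24  prio  (4B, 1-aligned)
  24..32  lock  (8B, 1-aligned)
  sizeof = 32, alignof = 1
40 − 32 = 8

8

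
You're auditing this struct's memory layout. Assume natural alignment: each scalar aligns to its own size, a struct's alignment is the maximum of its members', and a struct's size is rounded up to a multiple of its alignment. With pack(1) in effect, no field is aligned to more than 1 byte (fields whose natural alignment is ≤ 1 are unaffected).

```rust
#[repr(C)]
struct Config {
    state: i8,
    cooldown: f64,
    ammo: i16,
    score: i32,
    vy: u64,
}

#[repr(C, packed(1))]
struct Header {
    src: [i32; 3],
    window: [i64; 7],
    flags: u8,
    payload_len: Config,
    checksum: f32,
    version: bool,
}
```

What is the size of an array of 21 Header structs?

Config: @0: state [1B, align 1] → 1; +7 pad (align 8); @8: cooldown [8B, align 8] → 16; @16: ammo [2B, align 2] → 18; +2 pad (align 4); @20: score [4B, align 4] → 24; @24: vy [8B, align 8] → 32; size 32, align 8
@0: src [12B, align 1] → 12
@12: window [56B, align 1] → 68
@68: flags [1B, align 1] → 69
@69: payload_len [32B, align 1] → 101
@101: checksum [4B, align 1] → 105
@105: version [1B, align 1] → 106
size 106, align 1
array of 21: 21 × 106 = 2226

2226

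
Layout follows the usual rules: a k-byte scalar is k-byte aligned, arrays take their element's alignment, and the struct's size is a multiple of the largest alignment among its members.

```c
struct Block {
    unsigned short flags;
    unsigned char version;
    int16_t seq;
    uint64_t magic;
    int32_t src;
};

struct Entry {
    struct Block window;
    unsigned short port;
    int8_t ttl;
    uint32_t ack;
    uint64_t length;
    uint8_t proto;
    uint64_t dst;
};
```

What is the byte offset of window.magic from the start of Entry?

8

Block: @0: flags [2B, align 2] → 2; @2: version [1B, align 1] → 3; +1 pad (align 2); @4: seq [2B, align 2] → 6; +2 pad (align 8); @8: magic [8B, align 8] → 16; @16: src [4B, align 4] → 20; +4 tail pad (align 8); size 24, align 8
@0: window [24B, align 8] → 24
within Block: magic at 8
0 + 8 = 8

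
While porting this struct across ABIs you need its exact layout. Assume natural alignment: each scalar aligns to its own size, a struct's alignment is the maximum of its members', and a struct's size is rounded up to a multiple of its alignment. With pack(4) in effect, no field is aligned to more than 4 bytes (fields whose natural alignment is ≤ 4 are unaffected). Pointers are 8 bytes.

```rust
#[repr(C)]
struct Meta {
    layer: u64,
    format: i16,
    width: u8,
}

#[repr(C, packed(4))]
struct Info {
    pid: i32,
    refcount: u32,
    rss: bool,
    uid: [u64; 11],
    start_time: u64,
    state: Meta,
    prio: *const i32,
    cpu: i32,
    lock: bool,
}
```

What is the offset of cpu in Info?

Meta: 0..8  layer  (8B, 8-aligned); 8..10  format  (2B, 2-aligned); 10..11  width  (1B, 1-aligned); 11..16  -- tail padding (5B); sizeof = 16, alignof = 8
0..4  pid  (4B, 4-aligned)
4..8  refcount  (4B, 4-aligned)
8..9  rss  (1B, 1-aligned)
9..12  -- padding (3B)
12..100  uid  (88B, 4-aligned)
100..108  start_time  (8B, 4-aligned)
108..124  state  (16B, 4-aligned)
124..132  prio  (8B, 4-aligned)
132..136  cpu  (4B, 4-aligned)

132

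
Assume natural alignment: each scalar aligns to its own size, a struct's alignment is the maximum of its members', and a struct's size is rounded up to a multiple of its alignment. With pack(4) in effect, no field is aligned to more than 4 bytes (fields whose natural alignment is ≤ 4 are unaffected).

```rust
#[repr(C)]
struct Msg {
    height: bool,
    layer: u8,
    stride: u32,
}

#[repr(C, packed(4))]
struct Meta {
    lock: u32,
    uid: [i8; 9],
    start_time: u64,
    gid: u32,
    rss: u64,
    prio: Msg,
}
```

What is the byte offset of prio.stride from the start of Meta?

40

Msg: 0..1  height  (1B, 1-aligned); 1..2  layer  (1B, 1-aligned); 2..4  -- padding (2B); 4..8  stride  (4B, 4-aligned); sizeof = 8, alignof = 4
0..4  lock  (4B, 4-aligned)
4..13  uid  (9B, 1-aligned)
13..16  -- padding (3B)
16..24  start_time  (8B, 4-aligned)
24..28  gid  (4B, 4-aligned)
28..36  rss  (8B, 4-aligned)
36..44  prio  (8B, 4-aligned)
within Msg: stride at 4
36 + 4 = 40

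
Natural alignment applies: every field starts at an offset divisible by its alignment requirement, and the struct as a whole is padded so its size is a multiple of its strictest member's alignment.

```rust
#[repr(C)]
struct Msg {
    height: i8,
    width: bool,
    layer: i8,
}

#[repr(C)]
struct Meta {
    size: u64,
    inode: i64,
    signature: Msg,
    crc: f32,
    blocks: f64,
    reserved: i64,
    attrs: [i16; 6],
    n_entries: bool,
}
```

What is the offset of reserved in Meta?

Msg: 0..1  height  (1B, 1-aligned); 1..2  width  (1B, 1-aligned); 2..3  layer  (1B, 1-aligned); sizeof = 3, alignof = 1
0..8  size  (8B, 8-aligned)
8..16  inode  (8B, 8-aligned)
16..19  signature  (3B, 1-aligned)
19..20  -- padding (1B)
20..24  crc  (4B, 4-aligned)
24..32  blocks  (8B, 8-aligned)
32..40  reserved  (8B, 8-aligned)

32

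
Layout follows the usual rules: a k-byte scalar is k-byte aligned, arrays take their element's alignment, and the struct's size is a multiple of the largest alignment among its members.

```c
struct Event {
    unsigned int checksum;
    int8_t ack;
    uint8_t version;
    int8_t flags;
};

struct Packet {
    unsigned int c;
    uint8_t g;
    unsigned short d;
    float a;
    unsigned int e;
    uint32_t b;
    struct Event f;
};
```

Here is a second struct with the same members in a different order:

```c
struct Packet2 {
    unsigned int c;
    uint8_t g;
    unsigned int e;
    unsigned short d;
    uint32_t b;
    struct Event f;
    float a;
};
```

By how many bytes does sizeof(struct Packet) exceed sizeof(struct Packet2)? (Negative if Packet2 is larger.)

-4

Event: checksum at 0 (size 4, align 4) → ends 4; ack at 4 (size 1, align 1) → ends 5; version at 5 (size 1, align 1) → ends 6; flags at 6 (size 1, align 1) → ends 7; tail pad 1 to reach multiple of 4; total 8 bytes, alignment 4
c at 0 (size 4, align 4) → ends 4
g at 4 (size 1, align 1) → ends 5
pad 1 to align 2 for d
d at 6 (size 2, align 2) → ends 8
a at 8 (size 4, align 4) → ends 12
e at 12 (size 4, align 4) → ends 16
b at 16 (size 4, align 4) → ends 20
f at 20 (size 8, align 4) → ends 28
total 28 bytes, alignment 4
— Packet2 —
c at 0 (size 4, align 4) → ends 4
g at 4 (size 1, align 1) → ends 5
pad 3 to align 4 for e
e at 8 (size 4, align 4) → ends 12
d at 12 (size 2, align 2) → ends 14
pad 2 to align 4 for b
b at 16 (size 4, align 4) → ends 20
f at 20 (size 8, align 4) → ends 28
a at 28 (size 4, align 4) → ends 32
total 32 bytes, alignment 4
28 − 32 = -4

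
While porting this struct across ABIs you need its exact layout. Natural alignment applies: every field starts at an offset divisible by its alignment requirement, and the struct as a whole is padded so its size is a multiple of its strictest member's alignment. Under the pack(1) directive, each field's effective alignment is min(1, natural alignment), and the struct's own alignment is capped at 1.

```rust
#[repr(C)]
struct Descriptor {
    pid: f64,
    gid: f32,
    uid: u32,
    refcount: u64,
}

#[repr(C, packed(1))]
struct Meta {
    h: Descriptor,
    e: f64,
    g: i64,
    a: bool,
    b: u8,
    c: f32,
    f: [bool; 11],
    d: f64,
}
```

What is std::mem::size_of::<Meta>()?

Descriptor: 0..8  pid  (8B, 8-aligned); 8..12  gid  (4B, 4-aligned); 12..16  uid  (4B, 4-aligned); 16..24  refcount  (8B, 8-aligned); sizeof = 24, alignof = 8
0..24  h  (24B, 1-aligned)
24..32  e  (8B, 1-aligned)
32..40  g  (8B, 1-aligned)
40..41  a  (1B, 1-aligned)
41..42  b  (1B, 1-aligned)
42..46  c  (4B, 1-aligned)
46..57  f  (11B, 1-aligned)
57..65  d  (8B, 1-aligned)
sizeof = 65, alignof = 1

65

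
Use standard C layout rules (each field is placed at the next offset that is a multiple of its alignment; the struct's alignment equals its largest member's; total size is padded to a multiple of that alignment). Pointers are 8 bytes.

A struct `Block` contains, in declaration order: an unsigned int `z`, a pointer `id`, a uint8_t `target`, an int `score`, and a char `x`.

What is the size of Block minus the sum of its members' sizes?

0..4  z  (4B, 4-aligned)
4..8  -- padding (4B)
8..16  id  (8B, 8-aligned)
16..17  target  (1B, 1-aligned)
17..20  -- padding (3B)
20..24  score  (4B, 4-aligned)
24..25  x  (1B, 1-aligned)
25..32  -- tail padding (7B)
sizeof = 32, alignof = 8
data bytes 18, size 32 → padding 14

14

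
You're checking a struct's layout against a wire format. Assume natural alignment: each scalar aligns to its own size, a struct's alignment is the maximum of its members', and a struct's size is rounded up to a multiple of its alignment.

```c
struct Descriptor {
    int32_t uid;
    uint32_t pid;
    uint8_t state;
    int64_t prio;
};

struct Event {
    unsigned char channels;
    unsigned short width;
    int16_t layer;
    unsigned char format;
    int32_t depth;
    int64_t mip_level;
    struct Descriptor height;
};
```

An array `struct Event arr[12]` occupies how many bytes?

576

Descriptor: @0: uid [4B, align 4] → 4; @4: pid [4B, align 4] → 8; @8: state [1B, align 1] → 9; +7 pad (align 8); @16: prio [8B, align 8] → 24; size 24, align 8
@0: channels [1B, align 1] → 1
+1 pad (align 2)
@2: width [2B, align 2] → 4
@4: layer [2B, align 2] → 6
@6: format [1B, align 1] → 7
+1 pad (align 4)
@8: depth [4B, align 4] → 12
+4 pad (align 8)
@16: mip_level [8B, align 8] → 24
@24: height [24B, align 8] → 48
size 48, align 8
array of 12: 12 × 48 = 576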